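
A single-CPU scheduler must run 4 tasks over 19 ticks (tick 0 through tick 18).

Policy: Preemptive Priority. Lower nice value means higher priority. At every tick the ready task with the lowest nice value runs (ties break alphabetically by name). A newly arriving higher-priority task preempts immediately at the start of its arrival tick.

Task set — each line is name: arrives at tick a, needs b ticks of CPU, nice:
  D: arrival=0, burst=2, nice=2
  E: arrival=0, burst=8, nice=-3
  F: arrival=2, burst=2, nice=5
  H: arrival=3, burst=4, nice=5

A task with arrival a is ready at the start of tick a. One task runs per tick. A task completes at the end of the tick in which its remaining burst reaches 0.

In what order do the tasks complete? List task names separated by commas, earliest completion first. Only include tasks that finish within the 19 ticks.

completion order = E, D, F, H

t=0: ready={D,E} → run E
t=1: ready={D,E} → run E
t=2: ready={D,E,F} → run E
t=3: ready={D,E,F,H} → run E
t=4: ready={D,E,F,H} → run E
t=5: ready={D,E,F,H} → run E
t=6: ready={D,E,F,H} → run E
t=7: ready={D,E,F,H} → run E
t=8: ready={D,F,H} → run D
t=9: ready={D,F,H} → run D
t=10: ready={F,H} → run F
t=11: ready={F,H} → run F
t=12: ready={H} → run H
t=13: ready={H} → run H
t=14: ready={H} → run H
t=15: ready={H} → run H
t=16: (idle)
t=17: (idle)
t=18: (idle)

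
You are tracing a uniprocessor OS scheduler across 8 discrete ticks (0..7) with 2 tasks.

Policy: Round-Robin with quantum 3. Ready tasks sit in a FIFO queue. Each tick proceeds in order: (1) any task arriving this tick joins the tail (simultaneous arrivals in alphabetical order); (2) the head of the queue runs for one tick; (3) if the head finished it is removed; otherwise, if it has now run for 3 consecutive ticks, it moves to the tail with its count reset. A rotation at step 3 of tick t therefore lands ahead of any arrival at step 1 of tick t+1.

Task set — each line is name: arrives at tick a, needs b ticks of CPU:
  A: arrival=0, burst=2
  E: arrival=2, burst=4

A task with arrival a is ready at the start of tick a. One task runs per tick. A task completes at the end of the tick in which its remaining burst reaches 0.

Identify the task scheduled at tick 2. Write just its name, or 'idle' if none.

t=0: queue=[A] q_used=0 → run A
t=1: queue=[A] q_used=1 → run A
t=2: queue=[E] q_used=0 → run E
t=3: queue=[E] q_used=1 → run E
t=4: queue=[E] q_used=2 → run E
t=5: queue=[E] q_used=0 → run E
t=6: (idle)
t=7: (idle)

running at tick 2 = E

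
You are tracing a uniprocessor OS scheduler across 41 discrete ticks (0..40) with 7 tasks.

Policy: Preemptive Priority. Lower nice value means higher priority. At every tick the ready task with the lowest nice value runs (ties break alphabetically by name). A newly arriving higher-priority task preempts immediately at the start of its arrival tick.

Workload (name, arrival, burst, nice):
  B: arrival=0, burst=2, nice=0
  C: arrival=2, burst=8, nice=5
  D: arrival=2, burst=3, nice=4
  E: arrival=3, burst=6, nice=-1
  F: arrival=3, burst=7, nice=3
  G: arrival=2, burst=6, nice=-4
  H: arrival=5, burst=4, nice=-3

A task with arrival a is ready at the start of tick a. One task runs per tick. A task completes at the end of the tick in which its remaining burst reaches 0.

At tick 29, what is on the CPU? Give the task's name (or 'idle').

running at tick 29 = C

t=0: ready={B} → run B
t=1: ready={B} → run B
t=2: ready={C,D,G} → run G
t=3: ready={C,D,E,F,G} → run G
t=4: ready={C,D,E,F,G} → run G
t=5: ready={C,D,E,F,G,H} → run G
t=6: ready={C,D,E,F,G,H} → run G
t=7: ready={C,D,E,F,G,H} → run G
t=8: ready={C,D,E,F,H} → run H
t=9: ready={C,D,E,F,H} → run H
t=10: ready={C,D,E,F,H} → run H
t=11: ready={C,D,E,F,H} → run H
t=12: ready={C,D,E,F} → run E
t=13: ready={C,D,E,F} → run E
t=14: ready={C,D,E,F} → run E
t=15: ready={C,D,E,F} → run E
t=16: ready={C,D,E,F} → run E
t=17: ready={C,D,E,F} → run E
t=18: ready={C,D,F} → run F
t=19: ready={C,D,F} → run F
t=20: ready={C,D,F} → run F
t=21: ready={C,D,F} → run F
t=22: ready={C,D,F} → run F
t=23: ready={C,D,F} → run F
t=24: ready={C,D,F} → run F
t=25: ready={C,D} → run D
t=26: ready={C,D} → run D
t=27: ready={C,D} → run D
t=28: ready={C} → run C
t=29: ready={C} → run C
t=30: ready={C} → run C
t=31: ready={C} → run C
t=32: ready={C} → run C
t=33: ready={C} → run C
t=34: ready={C} → run C
t=35: ready={C} → run C
t=36: (idle)
t=37: (idle)
t=38: (idle)
t=39: (idle)
t=40: (idle)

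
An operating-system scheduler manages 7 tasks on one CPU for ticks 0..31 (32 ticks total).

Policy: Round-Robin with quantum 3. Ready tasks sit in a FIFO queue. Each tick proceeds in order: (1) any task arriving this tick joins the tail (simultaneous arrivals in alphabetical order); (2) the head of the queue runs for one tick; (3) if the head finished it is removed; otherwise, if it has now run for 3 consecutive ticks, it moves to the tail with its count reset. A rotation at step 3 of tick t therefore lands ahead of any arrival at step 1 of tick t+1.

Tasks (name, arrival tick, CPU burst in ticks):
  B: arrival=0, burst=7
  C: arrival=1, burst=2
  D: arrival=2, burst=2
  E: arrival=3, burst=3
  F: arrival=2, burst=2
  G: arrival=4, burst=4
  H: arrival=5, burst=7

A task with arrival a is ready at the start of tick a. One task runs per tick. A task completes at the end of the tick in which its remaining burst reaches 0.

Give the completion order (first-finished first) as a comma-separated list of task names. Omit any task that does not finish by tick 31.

completion order = C, D, F, E, B, G, H

t=0: queue=[B] q_used=0 → run B
t=1: queue=[B,C] q_used=1 → run B
t=2: queue=[B,C,D,F] q_used=2 → run B
t=3: queue=[C,D,F,B,E] q_used=0 → run C
t=4: queue=[C,D,F,B,E,G] q_used=1 → run C
t=5: queue=[D,F,B,E,G,H] q_used=0 → run D
t=6: queue=[D,F,B,E,G,H] q_used=1 → run D
t=7: queue=[F,B,E,G,H] q_used=0 → run F
t=8: queue=[F,B,E,G,H] q_used=1 → run F
t=9: queue=[B,E,G,H] q_used=0 → run B
t=10: queue=[B,E,G,H] q_used=1 → run B
t=11: queue=[B,E,G,H] q_used=2 → run B
t=12: queue=[E,G,H,B] q_used=0 → run E
t=13: queue=[E,G,H,B] q_used=1 → run E
t=14: queue=[E,G,H,B] q_used=2 → run E
t=15: queue=[G,H,B] q_used=0 → run G
t=16: queue=[G,H,B] q_used=1 → run G
t=17: queue=[G,H,B] q_used=2 → run G
t=18: queue=[H,B,G] q_used=0 → run H
t=19: queue=[H,B,G] q_used=1 → run H
t=20: queue=[H,B,G] q_used=2 → run H
t=21: queue=[B,G,H] q_used=0 → run B
t=22: queue=[G,H] q_used=0 → run G
t=23: queue=[H] q_used=0 → run H
t=24: queue=[H] q_used=1 → run H
t=25: queue=[H] q_used=2 → run H
t=26: queue=[H] q_used=0 → run H
t=27: (idle)
t=28: (idle)
t=29: (idle)
t=30: (idle)
t=31: (idle)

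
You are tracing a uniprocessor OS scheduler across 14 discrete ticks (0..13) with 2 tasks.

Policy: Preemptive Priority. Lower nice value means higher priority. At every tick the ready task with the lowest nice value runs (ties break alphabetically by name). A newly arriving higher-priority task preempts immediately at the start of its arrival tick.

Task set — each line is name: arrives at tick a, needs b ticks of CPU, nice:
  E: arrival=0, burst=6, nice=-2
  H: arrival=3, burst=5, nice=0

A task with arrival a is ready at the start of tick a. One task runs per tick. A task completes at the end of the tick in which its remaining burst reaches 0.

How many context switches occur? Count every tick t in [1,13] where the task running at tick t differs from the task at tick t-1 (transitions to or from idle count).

context switches = 2

t=0: ready={E} → run E
t=1: ready={E} → run E
t=2: ready={E} → run E
t=3: ready={E,H} → run E
t=4: ready={E,H} → run E
t=5: ready={E,H} → run E
t=6: ready={H} → run H
t=7: ready={H} → run H
t=8: ready={H} → run H
t=9: ready={H} → run H
t=10: ready={H} → run H
t=11: (idle)
t=12: (idle)
t=13: (idle)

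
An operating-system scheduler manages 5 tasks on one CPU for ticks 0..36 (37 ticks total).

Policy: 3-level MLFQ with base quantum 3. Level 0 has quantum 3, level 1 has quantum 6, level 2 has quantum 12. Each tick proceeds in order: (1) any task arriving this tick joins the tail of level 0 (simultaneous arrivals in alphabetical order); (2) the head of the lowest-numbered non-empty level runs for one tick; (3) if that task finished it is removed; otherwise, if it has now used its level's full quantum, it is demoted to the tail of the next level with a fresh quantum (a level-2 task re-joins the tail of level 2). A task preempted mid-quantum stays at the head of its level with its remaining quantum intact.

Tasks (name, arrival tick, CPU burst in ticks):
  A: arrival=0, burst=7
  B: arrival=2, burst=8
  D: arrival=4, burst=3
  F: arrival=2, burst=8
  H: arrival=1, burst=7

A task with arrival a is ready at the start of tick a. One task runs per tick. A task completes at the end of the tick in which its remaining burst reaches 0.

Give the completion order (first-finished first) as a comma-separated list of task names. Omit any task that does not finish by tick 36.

completion order = D, A, H, B, F

t=0: L0/L1/L2 = A/-/- → run A
t=1: L0/L1/L2 = AH/-/- → run A
t=2: L0/L1/L2 = AHBF/-/- → run A
t=3: L0/L1/L2 = HBF/A/- → run H
t=4: L0/L1/L2 = HBFD/A/- → run H
t=5: L0/L1/L2 = HBFD/A/- → run H
t=6: L0/L1/L2 = BFD/AH/- → run B
t=7: L0/L1/L2 = BFD/AH/- → run B
t=8: L0/L1/L2 = BFD/AH/- → run B
t=9: L0/L1/L2 = FD/AHB/- → run F
t=10: L0/L1/L2 = FD/AHB/- → run F
t=11: L0/L1/L2 = FD/AHB/- → run F
t=12: L0/L1/L2 = D/AHBF/- → run D
t=13: L0/L1/L2 = D/AHBF/- → run D
t=14: L0/L1/L2 = D/AHBF/- → run D
t=15: L0/L1/L2 = -/AHBF/- → run A
t=16: L0/L1/L2 = -/AHBF/- → run A
t=17: L0/L1/L2 = -/AHBF/- → run A
t=18: L0/L1/L2 = -/AHBF/- → run A
t=19: L0/L1/L2 = -/HBF/- → run H
t=20: L0/L1/L2 = -/HBF/- → run H
t=21: L0/L1/L2 = -/HBF/- → run H
t=22: L0/L1/L2 = -/HBF/- → run H
t=23: L0/L1/L2 = -/BF/- → run B
t=24: L0/L1/L2 = -/BF/- → run B
t=25: L0/L1/L2 = -/BF/- → run B
t=26: L0/L1/L2 = -/BF/- → run B
t=27: L0/L1/L2 = -/BF/- → run B
t=28: L0/L1/L2 = -/F/- → run F
t=29: L0/L1/L2 = -/F/- → run F
t=30: L0/L1/L2 = -/F/- → run F
t=31: L0/L1/L2 = -/F/- → run F
t=32: L0/L1/L2 = -/F/- → run F
t=33: (idle)
t=34: (idle)
t=35: (idle)
t=36: (idle)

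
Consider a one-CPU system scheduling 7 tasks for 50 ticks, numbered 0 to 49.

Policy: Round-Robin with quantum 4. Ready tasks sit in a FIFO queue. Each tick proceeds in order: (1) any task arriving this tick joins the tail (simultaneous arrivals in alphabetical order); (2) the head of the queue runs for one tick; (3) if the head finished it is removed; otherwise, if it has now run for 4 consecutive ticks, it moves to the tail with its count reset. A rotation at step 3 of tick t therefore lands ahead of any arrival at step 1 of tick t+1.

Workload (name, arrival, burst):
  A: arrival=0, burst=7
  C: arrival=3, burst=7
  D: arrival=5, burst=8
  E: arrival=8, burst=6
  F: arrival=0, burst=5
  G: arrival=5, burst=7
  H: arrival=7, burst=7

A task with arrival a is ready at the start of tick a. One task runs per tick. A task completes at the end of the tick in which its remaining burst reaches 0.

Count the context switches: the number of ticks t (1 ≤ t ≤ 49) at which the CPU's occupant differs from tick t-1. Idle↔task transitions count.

t=0: queue=[A,F] q_used=0 → run A
t=1: queue=[A,F] q_used=1 → run A
t=2: queue=[A,F] q_used=2 → run A
t=3: queue=[A,F,C] q_used=3 → run A
t=4: queue=[F,C,A] q_used=0 → run F
t=5: queue=[F,C,A,D,G] q_used=1 → run F
t=6: queue=[F,C,A,D,G] q_used=2 → run F
t=7: queue=[F,C,A,D,G,H] q_used=3 → run F
t=8: queue=[C,A,D,G,H,F,E] q_used=0 → run C
t=9: queue=[C,A,D,G,H,F,E] q_used=1 → run C
t=10: queue=[C,A,D,G,H,F,E] q_used=2 → run C
t=11: queue=[C,A,D,G,H,F,E] q_used=3 → run C
t=12: queue=[A,D,G,H,F,E,C] q_used=0 → run A
t=13: queue=[A,D,G,H,F,E,C] q_used=1 → run A
t=14: queue=[A,D,G,H,F,E,C] q_used=2 → run A
t=15: queue=[D,G,H,F,E,C] q_used=0 → run D
t=16: queue=[D,G,H,F,E,C] q_used=1 → run D
t=17: queue=[D,G,H,F,E,C] q_used=2 → run D
t=18: queue=[D,G,H,F,E,C] q_used=3 → run D
t=19: queue=[G,H,F,E,C,D] q_used=0 → run G
t=20: queue=[G,H,F,E,C,D] q_used=1 → run G
t=21: queue=[G,H,F,E,C,D] q_used=2 → run G
t=22: queue=[G,H,F,E,C,D] q_used=3 → run G
t=23: queue=[H,F,E,C,D,G] q_used=0 → run H
t=24: queue=[H,F,E,C,D,G] q_used=1 → run H
t=25: queue=[H,F,E,C,D,G] q_used=2 → run H
t=26: queue=[H,F,E,C,D,G] q_used=3 → run H
t=27: queue=[F,E,C,D,G,H] q_used=0 → run F
t=28: queue=[E,C,D,G,H] q_used=0 → run E
t=29: queue=[E,C,D,G,H] q_used=1 → run E
t=30: queue=[E,C,D,G,H] q_used=2 → run E
t=31: queue=[E,C,D,G,H] q_used=3 → run E
t=32: queue=[C,D,G,H,E] q_used=0 → run C
t=33: queue=[C,D,G,H,E] q_used=1 → run C
t=34: queue=[C,D,G,H,E] q_used=2 → run C
t=35: queue=[D,G,H,E] q_used=0 → run D
t=36: queue=[D,G,H,E] q_used=1 → run D
t=37: queue=[D,G,H,E] q_used=2 → run D
t=38: queue=[D,G,H,E] q_used=3 → run D
t=39: queue=[G,H,E] q_used=0 → run G
t=40: queue=[G,H,E] q_used=1 → run G
t=41: queue=[G,H,E] q_used=2 → run G
t=42: queue=[H,E] q_used=0 → run H
t=43: queue=[H,E] q_used=1 → run H
t=44: queue=[H,E] q_used=2 → run H
t=45: queue=[E] q_used=0 → run E
t=46: queue=[E] q_used=1 → run E
t=47: (idle)
t=48: (idle)
t=49: (idle)

context switches = 14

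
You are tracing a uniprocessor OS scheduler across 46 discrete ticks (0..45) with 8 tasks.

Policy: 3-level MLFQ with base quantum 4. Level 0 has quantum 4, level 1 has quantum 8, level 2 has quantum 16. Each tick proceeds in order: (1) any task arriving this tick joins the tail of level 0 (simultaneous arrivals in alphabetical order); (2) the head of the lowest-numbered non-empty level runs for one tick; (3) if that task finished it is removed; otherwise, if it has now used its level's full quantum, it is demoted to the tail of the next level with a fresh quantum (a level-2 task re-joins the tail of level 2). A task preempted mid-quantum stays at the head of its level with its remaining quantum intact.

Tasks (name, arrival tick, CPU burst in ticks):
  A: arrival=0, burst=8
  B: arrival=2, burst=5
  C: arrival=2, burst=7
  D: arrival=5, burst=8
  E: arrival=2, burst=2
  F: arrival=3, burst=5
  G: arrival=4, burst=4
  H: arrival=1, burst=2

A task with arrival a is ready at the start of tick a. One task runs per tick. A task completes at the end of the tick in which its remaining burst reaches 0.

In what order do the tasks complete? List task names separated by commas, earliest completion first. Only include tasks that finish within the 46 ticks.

completion order = H, E, G, A, B, C, F, D

t=0: L0/L1/L2 = A/-/- → run A
t=1: L0/L1/L2 = AH/-/- → run A
t=2: L0/L1/L2 = AHBCE/-/- → run A
t=3: L0/L1/L2 = AHBCEF/-/- → run A
t=4: L0/L1/L2 = HBCEFG/A/- → run H
t=5: L0/L1/L2 = HBCEFGD/A/- → run H
t=6: L0/L1/L2 = BCEFGD/A/- → run B
t=7: L0/L1/L2 = BCEFGD/A/- → run B
t=8: L0/L1/L2 = BCEFGD/A/- → run B
t=9: L0/L1/L2 = BCEFGD/A/- → run B
t=10: L0/L1/L2 = CEFGD/AB/- → run C
t=11: L0/L1/L2 = CEFGD/AB/- → run C
t=12: L0/L1/L2 = CEFGD/AB/- → run C
t=13: L0/L1/L2 = CEFGD/AB/- → run C
t=14: L0/L1/L2 = EFGD/ABC/- → run E
t=15: L0/L1/L2 = EFGD/ABC/- → run E
t=16: L0/L1/L2 = FGD/ABC/- → run F
t=17: L0/L1/L2 = FGD/ABC/- → run F
t=18: L0/L1/L2 = FGD/ABC/- → run F
t=19: L0/L1/L2 = FGD/ABC/- → run F
t=20: L0/L1/L2 = GD/ABCF/- → run G
t=21: L0/L1/L2 = GD/ABCF/- → run G
t=22: L0/L1/L2 = GD/ABCF/- → run G
t=23: L0/L1/L2 = GD/ABCF/- → run G
t=24: L0/L1/L2 = D/ABCF/- → run D
t=25: L0/L1/L2 = D/ABCF/- → run D
t=26: L0/L1/L2 = D/ABCF/- → run D
t=27: L0/L1/L2 = D/ABCF/- → run D
t=28: L0/L1/L2 = -/ABCFD/- → run A
t=29: L0/L1/L2 = -/ABCFD/- → run A
t=30: L0/L1/L2 = -/ABCFD/- → run A
t=31: L0/L1/L2 = -/ABCFD/- → run A
t=32: L0/L1/L2 = -/BCFD/- → run B
t=33: L0/L1/L2 = -/CFD/- → run C
t=34: L0/L1/L2 = -/CFD/- → run C
t=35: L0/L1/L2 = -/CFD/- → run C
t=36: L0/L1/L2 = -/FD/- → run F
t=37: L0/L1/L2 = -/D/- → run D
t=38: L0/L1/L2 = -/D/- → run D
t=39: L0/L1/L2 = -/D/- → run D
t=40: L0/L1/L2 = -/D/- → run D
t=41: (idle)
t=42: (idle)
t=43: (idle)
t=44: (idle)
t=45: (idle)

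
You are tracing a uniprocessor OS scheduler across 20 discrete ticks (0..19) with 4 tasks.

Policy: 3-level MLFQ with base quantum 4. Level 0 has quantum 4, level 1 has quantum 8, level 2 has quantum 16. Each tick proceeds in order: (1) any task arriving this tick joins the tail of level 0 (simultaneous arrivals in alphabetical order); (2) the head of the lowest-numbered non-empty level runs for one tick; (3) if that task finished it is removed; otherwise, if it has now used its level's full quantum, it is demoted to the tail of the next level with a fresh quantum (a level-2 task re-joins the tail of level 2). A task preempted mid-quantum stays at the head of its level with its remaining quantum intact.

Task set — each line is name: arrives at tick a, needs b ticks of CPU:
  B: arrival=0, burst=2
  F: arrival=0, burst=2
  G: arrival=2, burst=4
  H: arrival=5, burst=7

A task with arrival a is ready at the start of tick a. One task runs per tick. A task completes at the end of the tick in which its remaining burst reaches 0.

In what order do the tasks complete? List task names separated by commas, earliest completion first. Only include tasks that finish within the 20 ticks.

completion order = B, F, G, H

t=0: L0/L1/L2 = BF/-/- → run B
t=1: L0/L1/L2 = BF/-/- → run B
t=2: L0/L1/L2 = FG/-/- → run F
t=3: L0/L1/L2 = FG/-/- → run F
t=4: L0/L1/L2 = G/-/- → run G
t=5: L0/L1/L2 = GH/-/- → run G
t=6: L0/L1/L2 = GH/-/- → run G
t=7: L0/L1/L2 = GH/-/- → run G
t=8: L0/L1/L2 = H/-/- → run H
t=9: L0/L1/L2 = H/-/- → run H
t=10: L0/L1/L2 = H/-/- → run H
t=11: L0/L1/L2 = H/-/- → run H
t=12: L0/L1/L2 = -/H/- → run H
t=13: L0/L1/L2 = -/H/- → run H
t=14: L0/L1/L2 = -/H/- → run H
t=15: (idle)
t=16: (idle)
t=17: (idle)
t=18: (idle)
t=19: (idle)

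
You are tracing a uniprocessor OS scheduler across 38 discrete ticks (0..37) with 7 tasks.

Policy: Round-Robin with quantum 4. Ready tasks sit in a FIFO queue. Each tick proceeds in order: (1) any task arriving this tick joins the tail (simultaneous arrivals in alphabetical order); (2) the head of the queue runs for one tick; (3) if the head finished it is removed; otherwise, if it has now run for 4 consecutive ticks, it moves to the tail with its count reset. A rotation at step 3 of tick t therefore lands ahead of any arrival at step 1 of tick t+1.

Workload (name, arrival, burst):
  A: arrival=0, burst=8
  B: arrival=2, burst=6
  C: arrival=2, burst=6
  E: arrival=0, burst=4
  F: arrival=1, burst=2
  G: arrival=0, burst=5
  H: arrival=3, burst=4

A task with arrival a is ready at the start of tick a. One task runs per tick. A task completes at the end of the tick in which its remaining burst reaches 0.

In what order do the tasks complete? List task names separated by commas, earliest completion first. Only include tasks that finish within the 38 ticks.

completion order = E, F, H, A, G, B, C

t=0: queue=[A,E,G] q_used=0 → run A
t=1: queue=[A,E,G,F] q_used=1 → run A
t=2: queue=[A,E,G,F,B,C] q_used=2 → run A
t=3: queue=[A,E,G,F,B,C,H] q_used=3 → run A
t=4: queue=[E,G,F,B,C,H,A] q_used=0 → run E
t=5: queue=[E,G,F,B,C,H,A] q_used=1 → run E
t=6: queue=[E,G,F,B,C,H,A] q_used=2 → run E
t=7: queue=[E,G,F,B,C,H,A] q_used=3 → run E
t=8: queue=[G,F,B,C,H,A] q_used=0 → run G
t=9: queue=[G,F,B,C,H,A] q_used=1 → run G
t=10: queue=[G,F,B,C,H,A] q_used=2 → run G
t=11: queue=[G,F,B,C,H,A] q_used=3 → run G
t=12: queue=[F,B,C,H,A,G] q_used=0 → run F
t=13: queue=[F,B,C,H,A,G] q_used=1 → run F
t=14: queue=[B,C,H,A,G] q_used=0 → run B
t=15: queue=[B,C,H,A,G] q_used=1 → run B
t=16: queue=[B,C,H,A,G] q_used=2 → run B
t=17: queue=[B,C,H,A,G] q_used=3 → run B
t=18: queue=[C,H,A,G,B] q_used=0 → run C
t=19: queue=[C,H,A,G,B] q_used=1 → run C
t=20: queue=[C,H,A,G,B] q_used=2 → run C
t=21: queue=[C,H,A,G,B] q_used=3 → run C
t=22: queue=[H,A,G,B,C] q_used=0 → run H
t=23: queue=[H,A,G,B,C] q_used=1 → run H
t=24: queue=[H,A,G,B,C] q_used=2 → run H
t=25: queue=[H,A,G,B,C] q_used=3 → run H
t=26: queue=[A,G,B,C] q_used=0 → run A
t=27: queue=[A,G,B,C] q_used=1 → run A
t=28: queue=[A,G,B,C] q_used=2 → run A
t=29: queue=[A,G,B,C] q_used=3 → run A
t=30: queue=[G,B,C] q_used=0 → run G
t=31: queue=[B,C] q_used=0 → run B
t=32: queue=[B,C] q_used=1 → run B
t=33: queue=[C] q_used=0 → run C
t=34: queue=[C] q_used=1 → run C
t=35: (idle)
t=36: (idle)
t=37: (idle)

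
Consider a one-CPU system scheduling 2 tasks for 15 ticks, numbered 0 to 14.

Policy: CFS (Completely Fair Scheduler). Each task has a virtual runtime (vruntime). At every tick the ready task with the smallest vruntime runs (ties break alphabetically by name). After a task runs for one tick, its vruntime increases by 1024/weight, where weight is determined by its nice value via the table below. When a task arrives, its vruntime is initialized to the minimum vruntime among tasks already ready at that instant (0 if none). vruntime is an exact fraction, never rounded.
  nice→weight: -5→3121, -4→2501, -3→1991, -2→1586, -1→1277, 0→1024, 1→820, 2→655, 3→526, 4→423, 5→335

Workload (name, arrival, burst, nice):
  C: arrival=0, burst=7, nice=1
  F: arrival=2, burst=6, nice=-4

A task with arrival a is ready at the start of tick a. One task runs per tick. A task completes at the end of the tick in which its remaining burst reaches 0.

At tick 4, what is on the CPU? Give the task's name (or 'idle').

running at tick 4 = F

t=0: vr[C=0] → run C
t=1: vr[C=256/205] → run C
t=2: vr[C=512/205 F=512/205] → run C
t=3: vr[C=768/205 F=512/205] → run F
t=4: vr[C=768/205 F=36352/12505] → run F
t=5: vr[C=768/205 F=41472/12505] → run F
t=6: vr[C=768/205 F=46592/12505] → run F
t=7: vr[C=768/205 F=51712/12505] → run C
t=8: vr[C=1024/205 F=51712/12505] → run F
t=9: vr[C=1024/205 F=56832/12505] → run F
t=10: vr[C=1024/205] → run C
t=11: vr[C=256/41] → run C
t=12: vr[C=1536/205] → run C
t=13: (idle)
t=14: (idle)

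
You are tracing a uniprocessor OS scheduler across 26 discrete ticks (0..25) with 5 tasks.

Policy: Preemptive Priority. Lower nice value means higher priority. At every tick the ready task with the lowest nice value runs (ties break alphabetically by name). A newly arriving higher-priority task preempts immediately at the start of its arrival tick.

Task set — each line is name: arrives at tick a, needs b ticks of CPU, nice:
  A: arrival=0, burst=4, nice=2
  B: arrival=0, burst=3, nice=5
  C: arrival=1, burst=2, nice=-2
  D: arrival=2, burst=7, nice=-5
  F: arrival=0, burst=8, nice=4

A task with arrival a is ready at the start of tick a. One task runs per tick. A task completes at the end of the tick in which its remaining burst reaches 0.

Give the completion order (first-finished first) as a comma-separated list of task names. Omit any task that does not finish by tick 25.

t=0: ready={A,B,F} → run A
t=1: ready={A,B,C,F} → run C
t=2: ready={A,B,C,D,F} → run D
t=3: ready={A,B,C,D,F} → run D
t=4: ready={A,B,C,D,F} → run D
t=5: ready={A,B,C,D,F} → run D
t=6: ready={A,B,C,D,F} → run D
t=7: ready={A,B,C,D,F} → run D
t=8: ready={A,B,C,D,F} → run D
t=9: ready={A,B,C,F} → run C
t=10: ready={A,B,F} → run A
t=11: ready={A,B,F} → run A
t=12: ready={A,B,F} → run A
t=13: ready={B,F} → run F
t=14: ready={B,F} → run F
t=15: ready={B,F} → run F
t=16: ready={B,F} → run F
t=17: ready={B,F} → run F
t=18: ready={B,F} → run F
t=19: ready={B,F} → run F
t=20: ready={B,F} → run F
t=21: ready={B} → run B
t=22: ready={B} → run B
t=23: ready={B} → run B
t=24: (idle)
t=25: (idle)

completion order = D, C, A, F, B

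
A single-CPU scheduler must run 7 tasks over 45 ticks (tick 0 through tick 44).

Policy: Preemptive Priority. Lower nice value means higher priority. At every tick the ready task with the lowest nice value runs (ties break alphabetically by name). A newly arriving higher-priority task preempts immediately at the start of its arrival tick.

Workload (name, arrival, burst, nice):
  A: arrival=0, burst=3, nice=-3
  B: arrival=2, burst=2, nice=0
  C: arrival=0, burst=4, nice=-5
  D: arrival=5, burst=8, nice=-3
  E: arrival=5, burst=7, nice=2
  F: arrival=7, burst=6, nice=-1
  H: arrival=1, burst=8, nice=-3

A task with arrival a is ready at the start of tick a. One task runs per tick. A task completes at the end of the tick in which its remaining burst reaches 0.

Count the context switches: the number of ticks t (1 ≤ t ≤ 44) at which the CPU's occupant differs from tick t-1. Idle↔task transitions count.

context switches = 7

t=0: ready={A,C} → run C
t=1: ready={A,C,H} → run C
t=2: ready={A,B,C,H} → run C
t=3: ready={A,B,C,H} → run C
t=4: ready={A,B,H} → run A
t=5: ready={A,B,D,E,H} → run A
t=6: ready={A,B,D,E,H} → run A
t=7: ready={B,D,E,F,H} → run D
t=8: ready={B,D,E,F,H} → run D
t=9: ready={B,D,E,F,H} → run D
t=10: ready={B,D,E,F,H} → run D
t=11: ready={B,D,E,F,H} → run D
t=12: ready={B,D,E,F,H} → run D
t=13: ready={B,D,E,F,H} → run D
t=14: ready={B,D,E,F,H} → run D
t=15: ready={B,E,F,H} → run H
t=16: ready={B,E,F,H} → run H
t=17: ready={B,E,F,H} → run H
t=18: ready={B,E,F,H} → run H
t=19: ready={B,E,F,H} → run H
t=20: ready={B,E,F,H} → run H
t=21: ready={B,E,F,H} → run H
t=22: ready={B,E,F,H} → run H
t=23: ready={B,E,F} → run F
t=24: ready={B,E,F} → run F
t=25: ready={B,E,F} → run F
t=26: ready={B,E,F} → run F
t=27: ready={B,E,F} → run F
t=28: ready={B,E,F} → run F
t=29: ready={B,E} → run B
t=30: ready={B,E} → run B
t=31: ready={E} → run E
t=32: ready={E} → run E
t=33: ready={E} → run E
t=34: ready={E} → run E
t=35: ready={E} → run E
t=36: ready={E} → run E
t=37: ready={E} → run E
t=38: (idle)
t=39: (idle)
t=40: (idle)
t=41: (idle)
t=42: (idle)
t=43: (idle)
t=44: (idle)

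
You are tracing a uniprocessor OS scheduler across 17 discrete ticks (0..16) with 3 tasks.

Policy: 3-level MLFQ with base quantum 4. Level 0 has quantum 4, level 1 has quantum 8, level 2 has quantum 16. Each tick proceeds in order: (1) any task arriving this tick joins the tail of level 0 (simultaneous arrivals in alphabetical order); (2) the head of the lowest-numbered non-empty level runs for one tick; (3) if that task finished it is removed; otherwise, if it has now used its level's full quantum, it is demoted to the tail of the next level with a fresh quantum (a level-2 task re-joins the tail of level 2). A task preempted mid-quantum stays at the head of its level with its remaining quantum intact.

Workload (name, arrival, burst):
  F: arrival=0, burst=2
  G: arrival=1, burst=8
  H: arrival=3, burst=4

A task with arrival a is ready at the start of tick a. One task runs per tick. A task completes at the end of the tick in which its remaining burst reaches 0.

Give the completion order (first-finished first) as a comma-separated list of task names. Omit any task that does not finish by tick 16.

t=0: L0/L1/L2 = F/-/- → run F
t=1: L0/L1/L2 = FG/-/- → run F
t=2: L0/L1/L2 = G/-/- → run G
t=3: L0/L1/L2 = GH/-/- → run G
t=4: L0/L1/L2 = GH/-/- → run G
t=5: L0/L1/L2 = GH/-/- → run G
t=6: L0/L1/L2 = H/G/- → run H
t=7: L0/L1/L2 = H/G/- → run H
t=8: L0/L1/L2 = H/G/- → run H
t=9: L0/L1/L2 = H/G/- → run H
t=10: L0/L1/L2 = -/G/- → run G
t=11: L0/L1/L2 = -/G/- → run G
t=12: L0/L1/L2 = -/G/- → run G
t=13: L0/L1/L2 = -/G/- → run G
t=14: (idle)
t=15: (idle)
t=16: (idle)

completion order = F, H, G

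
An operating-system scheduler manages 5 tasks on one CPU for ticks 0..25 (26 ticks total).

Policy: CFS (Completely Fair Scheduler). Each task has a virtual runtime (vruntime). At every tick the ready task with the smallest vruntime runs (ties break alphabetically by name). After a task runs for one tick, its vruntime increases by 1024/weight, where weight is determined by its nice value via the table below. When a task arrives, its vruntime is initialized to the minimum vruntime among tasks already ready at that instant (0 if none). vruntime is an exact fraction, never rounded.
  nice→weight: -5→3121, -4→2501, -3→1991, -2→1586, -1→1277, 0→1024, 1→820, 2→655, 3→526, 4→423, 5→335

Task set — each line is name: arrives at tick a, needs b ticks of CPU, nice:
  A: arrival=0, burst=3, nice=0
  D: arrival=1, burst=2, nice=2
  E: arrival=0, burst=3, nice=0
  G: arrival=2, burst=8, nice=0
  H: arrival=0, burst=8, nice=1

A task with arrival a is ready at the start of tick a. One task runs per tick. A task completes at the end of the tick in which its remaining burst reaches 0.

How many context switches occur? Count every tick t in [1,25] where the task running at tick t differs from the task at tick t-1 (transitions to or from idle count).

t=0: vr[A=0 E=0 H=0] → run A
t=1: vr[A=1 D=0 E=0 H=0] → run D
t=2: vr[A=1 D=1024/655 E=0 G=0 H=0] → run E
t=3: vr[A=1 D=1024/655 E=1 G=0 H=0] → run G
t=4: vr[A=1 D=1024/655 E=1 G=1 H=0] → run H
t=5: vr[A=1 D=1024/655 E=1 G=1 H=256/205] → run A
t=6: vr[A=2 D=1024/655 E=1 G=1 H=256/205] → run E
t=7: vr[A=2 D=1024/655 E=2 G=1 H=256/205] → run G
t=8: vr[A=2 D=1024/655 E=2 G=2 H=256/205] → run H
t=9: vr[A=2 D=1024/655 E=2 G=2 H=512/205] → run D
t=10: vr[A=2 E=2 G=2 H=512/205] → run A
t=11: vr[E=2 G=2 H=512/205] → run E
t=12: vr[G=2 H=512/205] → run G
t=13: vr[G=3 H=512/205] → run H
t=14: vr[G=3 H=768/205] → run G
t=15: vr[G=4 H=768/205] → run H
t=16: vr[G=4 H=1024/205] → run G
t=17: vr[G=5 H=1024/205] → run H
t=18: vr[G=5 H=256/41] → run G
t=19: vr[G=6 H=256/41] → run G
t=20: vr[G=7 H=256/41] → run H
t=21: vr[G=7 H=1536/205] → run G
t=22: vr[H=1536/205] → run H
t=23: vr[H=1792/205] → run H
t=24: (idle)
t=25: (idle)

context switches = 22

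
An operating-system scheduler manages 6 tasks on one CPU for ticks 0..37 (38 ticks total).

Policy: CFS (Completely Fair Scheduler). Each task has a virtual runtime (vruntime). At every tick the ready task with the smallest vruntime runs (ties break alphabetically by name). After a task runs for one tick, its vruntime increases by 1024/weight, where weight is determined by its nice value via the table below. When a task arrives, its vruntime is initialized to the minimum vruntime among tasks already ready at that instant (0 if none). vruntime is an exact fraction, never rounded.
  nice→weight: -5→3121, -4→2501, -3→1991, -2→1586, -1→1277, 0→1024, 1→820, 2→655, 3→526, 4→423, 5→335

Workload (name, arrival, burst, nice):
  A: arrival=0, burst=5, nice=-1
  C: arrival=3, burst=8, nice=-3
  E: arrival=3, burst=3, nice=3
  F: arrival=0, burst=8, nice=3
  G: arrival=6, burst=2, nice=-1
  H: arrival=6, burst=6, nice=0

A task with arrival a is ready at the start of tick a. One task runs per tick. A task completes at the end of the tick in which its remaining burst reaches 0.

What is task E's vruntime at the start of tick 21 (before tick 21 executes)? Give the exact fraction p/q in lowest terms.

vruntime(E, start of tick 21) = 1846272/335851

t=0: vr[A=0 F=0] → run A
t=1: vr[A=1024/1277 F=0] → run F
t=2: vr[A=1024/1277 F=512/263] → run A
t=3: vr[A=2048/1277 C=2048/1277 E=2048/1277 F=512/263] → run A
t=4: vr[A=3072/1277 C=2048/1277 E=2048/1277 F=512/263] → run C
t=5: vr[A=3072/1277 C=5385216/2542507 E=2048/1277 F=512/263] → run E
t=6: vr[A=3072/1277 C=5385216/2542507 E=1192448/335851 F=512/263 G=512/263 H=512/263] → run F
t=7: vr[A=3072/1277 C=5385216/2542507 E=1192448/335851 F=1024/263 G=512/263 H=512/263] → run G
t=8: vr[A=3072/1277 C=5385216/2542507 E=1192448/335851 F=1024/263 G=923136/335851 H=512/263] → run H
t=9: vr[A=3072/1277 C=5385216/2542507 E=1192448/335851 F=1024/263 G=923136/335851 H=775/263] → run C
t=10: vr[A=3072/1277 C=6692864/2542507 E=1192448/335851 F=1024/263 G=923136/335851 H=775/263] → run A
t=11: vr[A=4096/1277 C=6692864/2542507 E=1192448/335851 F=1024/263 G=923136/335851 H=775/263] → run C
t=12: vr[A=4096/1277 C=8000512/2542507 E=1192448/335851 F=1024/263 G=923136/335851 H=775/263] → run G
t=13: vr[A=4096/1277 C=8000512/2542507 E=1192448/335851 F=1024/263 H=775/263] → run H
t=14: vr[A=4096/1277 C=8000512/2542507 E=1192448/335851 F=1024/263 H=1038/263] → run C
t=15: vr[A=4096/1277 C=9308160/2542507 E=1192448/335851 F=1024/263 H=1038/263] → run A
t=16: vr[C=9308160/2542507 E=1192448/335851 F=1024/263 H=1038/263] → run E
t=17: vr[C=9308160/2542507 E=1846272/335851 F=1024/263 H=1038/263] → run C
t=18: vr[C=10615808/2542507 E=1846272/335851 F=1024/263 H=1038/263] → run F
t=19: vr[C=10615808/2542507 E=1846272/335851 F=1536/263 H=1038/263] → run H
t=20: vr[C=10615808/2542507 E=1846272/335851 F=1536/263 H=1301/263] → run C
t=21: vr[C=11923456/2542507 E=1846272/335851 F=1536/263 H=1301/263] → run C
t=22: vr[C=13231104/2542507 E=1846272/335851 F=1536/263 H=1301/263] → run H
t=23: vr[C=13231104/2542507 E=1846272/335851 F=1536/263 H=1564/263] → run C
t=24: vr[E=1846272/335851 F=1536/263 H=1564/263] → run E
t=25: vr[F=1536/263 H=1564/263] → run F
t=26: vr[F=2048/263 H=1564/263] → run H
t=27: vr[F=2048/263 H=1827/263] → run H
t=28: vr[F=2048/263] → run F
t=29: vr[F=2560/263] → run F
t=30: vr[F=3072/263] → run F
t=31: vr[F=3584/263] → run F
t=32: (idle)
t=33: (idle)
t=34: (idle)
t=35: (idle)
t=36: (idle)
t=37: (idle)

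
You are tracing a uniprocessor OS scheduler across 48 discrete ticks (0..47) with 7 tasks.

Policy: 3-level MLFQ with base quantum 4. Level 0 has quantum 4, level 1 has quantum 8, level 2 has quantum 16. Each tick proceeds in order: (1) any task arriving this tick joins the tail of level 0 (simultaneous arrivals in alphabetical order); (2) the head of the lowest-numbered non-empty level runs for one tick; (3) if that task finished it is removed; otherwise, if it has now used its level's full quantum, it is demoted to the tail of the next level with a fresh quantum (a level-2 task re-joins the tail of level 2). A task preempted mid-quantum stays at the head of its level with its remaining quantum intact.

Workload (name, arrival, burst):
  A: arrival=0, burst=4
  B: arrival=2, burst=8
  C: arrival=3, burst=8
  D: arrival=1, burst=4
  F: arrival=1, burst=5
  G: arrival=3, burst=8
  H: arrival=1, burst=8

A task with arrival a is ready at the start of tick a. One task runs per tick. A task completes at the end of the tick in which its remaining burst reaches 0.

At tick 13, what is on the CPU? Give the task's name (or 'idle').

running at tick 13 = H

t=0: L0/L1/L2 = A/-/- → run A
t=1: L0/L1/L2 = ADFH/-/- → run A
t=2: L0/L1/L2 = ADFHB/-/- → run A
t=3: L0/L1/L2 = ADFHBCG/-/- → run A
t=4: L0/L1/L2 = DFHBCG/-/- → run D
t=5: L0/L1/L2 = DFHBCG/-/- → run D
t=6: L0/L1/L2 = DFHBCG/-/- → run D
t=7: L0/L1/L2 = DFHBCG/-/- → run D
t=8: L0/L1/L2 = FHBCG/-/- → run F
t=9: L0/L1/L2 = FHBCG/-/- → run F
t=10: L0/L1/L2 = FHBCG/-/- → run F
t=11: L0/L1/L2 = FHBCG/-/- → run F
t=12: L0/L1/L2 = HBCG/F/- → run H
t=13: L0/L1/L2 = HBCG/F/- → run H
t=14: L0/L1/L2 = HBCG/F/- → run H
t=15: L0/L1/L2 = HBCG/F/- → run H
t=16: L0/L1/L2 = BCG/FH/- → run B
t=17: L0/L1/L2 = BCG/FH/- → run B
t=18: L0/L1/L2 = BCG/FH/- → run B
t=19: L0/L1/L2 = BCG/FH/- → run B
t=20: L0/L1/L2 = CG/FHB/- → run C
t=21: L0/L1/L2 = CG/FHB/- → run C
t=22: L0/L1/L2 = CG/FHB/- → run C
t=23: L0/L1/L2 = CG/FHB/- → run C
t=24: L0/L1/L2 = G/FHBC/- → run G
t=25: L0/L1/L2 = G/FHBC/- → run G
t=26: L0/L1/L2 = G/FHBC/- → run G
t=27: L0/L1/L2 = G/FHBC/- → run G
t=28: L0/L1/L2 = -/FHBCG/- → run F
t=29: L0/L1/L2 = -/HBCG/- → run H
t=30: L0/L1/L2 = -/HBCG/- → run H
t=31: L0/L1/L2 = -/HBCG/- → run H
t=32: L0/L1/L2 = -/HBCG/- → run H
t=33: L0/L1/L2 = -/BCG/- → run B
t=34: L0/L1/L2 = -/BCG/- → run B
t=35: L0/L1/L2 = -/BCG/- → run B
t=36: L0/L1/L2 = -/BCG/- → run B
t=37: L0/L1/L2 = -/CG/- → run C
t=38: L0/L1/L2 = -/CG/- → run C
t=39: L0/L1/L2 = -/CG/- → run C
t=40: L0/L1/L2 = -/CG/- → run C
t=41: L0/L1/L2 = -/G/- → run G
t=42: L0/L1/L2 = -/G/- → run G
t=43: L0/L1/L2 = -/G/- → run G
t=44: L0/L1/L2 = -/G/- → run G
t=45: (idle)
t=46: (idle)
t=47: (idle)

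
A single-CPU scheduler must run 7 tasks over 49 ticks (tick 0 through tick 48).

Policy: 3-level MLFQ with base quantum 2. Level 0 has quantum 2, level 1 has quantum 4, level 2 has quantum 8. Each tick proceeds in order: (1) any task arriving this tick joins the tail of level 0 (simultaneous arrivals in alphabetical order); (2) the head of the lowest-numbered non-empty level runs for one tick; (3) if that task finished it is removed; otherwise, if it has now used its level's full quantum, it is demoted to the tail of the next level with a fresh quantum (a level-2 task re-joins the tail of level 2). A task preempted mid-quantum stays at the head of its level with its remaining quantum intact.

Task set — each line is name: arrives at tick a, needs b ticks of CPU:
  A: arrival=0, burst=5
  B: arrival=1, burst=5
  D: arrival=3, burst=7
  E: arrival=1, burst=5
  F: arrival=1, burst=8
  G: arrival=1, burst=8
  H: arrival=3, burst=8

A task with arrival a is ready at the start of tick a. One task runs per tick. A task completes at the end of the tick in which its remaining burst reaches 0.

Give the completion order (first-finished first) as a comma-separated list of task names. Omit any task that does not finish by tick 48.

t=0: L0/L1/L2 = A/-/- → run A
t=1: L0/L1/L2 = ABEFG/-/- → run A
t=2: L0/L1/L2 = BEFG/A/- → run B
t=3: L0/L1/L2 = BEFGDH/A/- → run B
t=4: L0/L1/L2 = EFGDH/AB/- → run E
t=5: L0/L1/L2 = EFGDH/AB/- → run E
t=6: L0/L1/L2 = FGDH/ABE/- → run F
t=7: L0/L1/L2 = FGDH/ABE/- → run F
t=8: L0/L1/L2 = GDH/ABEF/- → run G
t=9: L0/L1/L2 = GDH/ABEF/- → run G
t=10: L0/L1/L2 = DH/ABEFG/- → run D
t=11: L0/L1/L2 = DH/ABEFG/- → run D
t=12: L0/L1/L2 = H/ABEFGD/- → run H
t=13: L0/L1/L2 = H/ABEFGD/- → run H
t=14: L0/L1/L2 = -/ABEFGDH/- → run A
t=15: L0/L1/L2 = -/ABEFGDH/- → run A
t=16: L0/L1/L2 = -/ABEFGDH/- → run A
t=17: L0/L1/L2 = -/BEFGDH/- → run B
t=18: L0/L1/L2 = -/BEFGDH/- → run B
t=19: L0/L1/L2 = -/BEFGDH/- → run B
t=20: L0/L1/L2 = -/EFGDH/- → run E
t=21: L0/L1/L2 = -/EFGDH/- → run E
t=22: L0/L1/L2 = -/EFGDH/- → run E
t=23: L0/L1/L2 = -/FGDH/- → run F
t=24: L0/L1/L2 = -/FGDH/- → run F
t=25: L0/L1/L2 = -/FGDH/- → run F
t=26: L0/L1/L2 = -/FGDH/- → run F
t=27: L0/L1/L2 = -/GDH/F → run G
t=28: L0/L1/L2 = -/GDH/F → run G
t=29: L0/L1/L2 = -/GDH/F → run G
t=30: L0/L1/L2 = -/GDH/F → run G
t=31: L0/L1/L2 = -/DH/FG → run D
t=32: L0/L1/L2 = -/DH/FG → run D
t=33: L0/L1/L2 = -/DH/FG → run D
t=34: L0/L1/L2 = -/DH/FG → run D
t=35: L0/L1/L2 = -/H/FGD → run H
t=36: L0/L1/L2 = -/H/FGD → run H
t=37: L0/L1/L2 = -/H/FGD → run H
t=38: L0/L1/L2 = -/H/FGD → run H
t=39: L0/L1/L2 = -/-/FGDH → run F
t=40: L0/L1/L2 = -/-/FGDH → run F
t=41: L0/L1/L2 = -/-/GDH → run G
t=42: L0/L1/L2 = -/-/GDH → run G
t=43: L0/L1/L2 = -/-/DH → run D
t=44: L0/L1/L2 = -/-/H → run H
t=45: L0/L1/L2 = -/-/H → run H
t=46: (idle)
t=47: (idle)
t=48: (idle)

completion order = A, B, E, F, G, D, H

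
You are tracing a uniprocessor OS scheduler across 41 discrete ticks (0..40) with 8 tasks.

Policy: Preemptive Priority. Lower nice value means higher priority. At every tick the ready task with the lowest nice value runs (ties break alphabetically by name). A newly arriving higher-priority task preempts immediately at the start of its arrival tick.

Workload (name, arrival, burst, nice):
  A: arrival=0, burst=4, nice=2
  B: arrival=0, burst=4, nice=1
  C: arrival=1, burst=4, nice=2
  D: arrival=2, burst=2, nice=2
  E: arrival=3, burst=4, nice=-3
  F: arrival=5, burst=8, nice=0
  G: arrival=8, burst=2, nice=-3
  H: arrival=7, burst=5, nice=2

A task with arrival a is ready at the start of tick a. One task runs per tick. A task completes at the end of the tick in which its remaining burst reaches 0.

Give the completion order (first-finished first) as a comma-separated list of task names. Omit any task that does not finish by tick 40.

t=0: ready={A,B} → run B
t=1: ready={A,B,C} → run B
t=2: ready={A,B,C,D} → run B
t=3: ready={A,B,C,D,E} → run E
t=4: ready={A,B,C,D,E} → run E
t=5: ready={A,B,C,D,E,F} → run E
t=6: ready={A,B,C,D,E,F} → run E
t=7: ready={A,B,C,D,F,H} → run F
t=8: ready={A,B,C,D,F,G,H} → run G
t=9: ready={A,B,C,D,F,G,H} → run G
t=10: ready={A,B,C,D,F,H} → run F
t=11: ready={A,B,C,D,F,H} → run F
t=12: ready={A,B,C,D,F,H} → run F
t=13: ready={A,B,C,D,F,H} → run F
t=14: ready={A,B,C,D,F,H} → run F
t=15: ready={A,B,C,D,F,H} → run F
t=16: ready={A,B,C,D,F,H} → run F
t=17: ready={A,B,C,D,H} → run B
t=18: ready={A,C,D,H} → run A
t=19: ready={A,C,D,H} → run A
t=20: ready={A,C,D,H} → run A
t=21: ready={A,C,D,H} → run A
t=22: ready={C,D,H} → run C
t=23: ready={C,D,H} → run C
t=24: ready={C,D,H} → run C
t=25: ready={C,D,H} → run C
t=26: ready={D,H} → run D
t=27: ready={D,H} → run D
t=28: ready={H} → run H
t=29: ready={H} → run H
t=30: ready={H} → run H
t=31: ready={H} → run H
t=32: ready={H} → run H
t=33: (idle)
t=34: (idle)
t=35: (idle)
t=36: (idle)
t=37: (idle)
t=38: (idle)
t=39: (idle)
t=40: (idle)

completion order = E, G, F, B, A, C, D, H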